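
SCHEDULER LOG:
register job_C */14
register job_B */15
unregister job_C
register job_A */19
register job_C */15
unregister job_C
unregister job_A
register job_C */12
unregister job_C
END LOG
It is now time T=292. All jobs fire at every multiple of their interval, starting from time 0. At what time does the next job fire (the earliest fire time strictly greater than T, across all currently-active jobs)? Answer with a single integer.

Op 1: register job_C */14 -> active={job_C:*/14}
Op 2: register job_B */15 -> active={job_B:*/15, job_C:*/14}
Op 3: unregister job_C -> active={job_B:*/15}
Op 4: register job_A */19 -> active={job_A:*/19, job_B:*/15}
Op 5: register job_C */15 -> active={job_A:*/19, job_B:*/15, job_C:*/15}
Op 6: unregister job_C -> active={job_A:*/19, job_B:*/15}
Op 7: unregister job_A -> active={job_B:*/15}
Op 8: register job_C */12 -> active={job_B:*/15, job_C:*/12}
Op 9: unregister job_C -> active={job_B:*/15}
  job_B: interval 15, next fire after T=292 is 300
Earliest fire time = 300 (job job_B)

Answer: 300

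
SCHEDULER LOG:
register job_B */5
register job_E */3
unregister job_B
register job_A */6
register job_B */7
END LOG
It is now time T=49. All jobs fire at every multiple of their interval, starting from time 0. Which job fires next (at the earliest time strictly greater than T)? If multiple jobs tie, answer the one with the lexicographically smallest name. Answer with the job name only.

Op 1: register job_B */5 -> active={job_B:*/5}
Op 2: register job_E */3 -> active={job_B:*/5, job_E:*/3}
Op 3: unregister job_B -> active={job_E:*/3}
Op 4: register job_A */6 -> active={job_A:*/6, job_E:*/3}
Op 5: register job_B */7 -> active={job_A:*/6, job_B:*/7, job_E:*/3}
  job_A: interval 6, next fire after T=49 is 54
  job_B: interval 7, next fire after T=49 is 56
  job_E: interval 3, next fire after T=49 is 51
Earliest = 51, winner (lex tiebreak) = job_E

Answer: job_E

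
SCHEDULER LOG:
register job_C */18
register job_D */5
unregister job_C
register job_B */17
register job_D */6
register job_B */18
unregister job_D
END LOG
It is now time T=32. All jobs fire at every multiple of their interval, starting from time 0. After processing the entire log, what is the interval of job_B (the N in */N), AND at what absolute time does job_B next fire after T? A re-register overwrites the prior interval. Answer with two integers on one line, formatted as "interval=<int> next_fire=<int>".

Op 1: register job_C */18 -> active={job_C:*/18}
Op 2: register job_D */5 -> active={job_C:*/18, job_D:*/5}
Op 3: unregister job_C -> active={job_D:*/5}
Op 4: register job_B */17 -> active={job_B:*/17, job_D:*/5}
Op 5: register job_D */6 -> active={job_B:*/17, job_D:*/6}
Op 6: register job_B */18 -> active={job_B:*/18, job_D:*/6}
Op 7: unregister job_D -> active={job_B:*/18}
Final interval of job_B = 18
Next fire of job_B after T=32: (32//18+1)*18 = 36

Answer: interval=18 next_fire=36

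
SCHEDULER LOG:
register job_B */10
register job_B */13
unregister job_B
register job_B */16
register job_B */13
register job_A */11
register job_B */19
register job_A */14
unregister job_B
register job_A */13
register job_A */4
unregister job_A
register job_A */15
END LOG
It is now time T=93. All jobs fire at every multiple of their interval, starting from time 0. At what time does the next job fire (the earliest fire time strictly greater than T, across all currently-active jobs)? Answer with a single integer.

Op 1: register job_B */10 -> active={job_B:*/10}
Op 2: register job_B */13 -> active={job_B:*/13}
Op 3: unregister job_B -> active={}
Op 4: register job_B */16 -> active={job_B:*/16}
Op 5: register job_B */13 -> active={job_B:*/13}
Op 6: register job_A */11 -> active={job_A:*/11, job_B:*/13}
Op 7: register job_B */19 -> active={job_A:*/11, job_B:*/19}
Op 8: register job_A */14 -> active={job_A:*/14, job_B:*/19}
Op 9: unregister job_B -> active={job_A:*/14}
Op 10: register job_A */13 -> active={job_A:*/13}
Op 11: register job_A */4 -> active={job_A:*/4}
Op 12: unregister job_A -> active={}
Op 13: register job_A */15 -> active={job_A:*/15}
  job_A: interval 15, next fire after T=93 is 105
Earliest fire time = 105 (job job_A)

Answer: 105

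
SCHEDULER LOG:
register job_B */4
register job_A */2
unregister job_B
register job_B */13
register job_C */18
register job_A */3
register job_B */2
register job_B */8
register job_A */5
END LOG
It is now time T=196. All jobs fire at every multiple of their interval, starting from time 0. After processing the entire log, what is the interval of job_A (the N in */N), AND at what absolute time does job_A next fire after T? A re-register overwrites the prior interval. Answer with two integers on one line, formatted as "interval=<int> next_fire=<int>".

Answer: interval=5 next_fire=200

Derivation:
Op 1: register job_B */4 -> active={job_B:*/4}
Op 2: register job_A */2 -> active={job_A:*/2, job_B:*/4}
Op 3: unregister job_B -> active={job_A:*/2}
Op 4: register job_B */13 -> active={job_A:*/2, job_B:*/13}
Op 5: register job_C */18 -> active={job_A:*/2, job_B:*/13, job_C:*/18}
Op 6: register job_A */3 -> active={job_A:*/3, job_B:*/13, job_C:*/18}
Op 7: register job_B */2 -> active={job_A:*/3, job_B:*/2, job_C:*/18}
Op 8: register job_B */8 -> active={job_A:*/3, job_B:*/8, job_C:*/18}
Op 9: register job_A */5 -> active={job_A:*/5, job_B:*/8, job_C:*/18}
Final interval of job_A = 5
Next fire of job_A after T=196: (196//5+1)*5 = 200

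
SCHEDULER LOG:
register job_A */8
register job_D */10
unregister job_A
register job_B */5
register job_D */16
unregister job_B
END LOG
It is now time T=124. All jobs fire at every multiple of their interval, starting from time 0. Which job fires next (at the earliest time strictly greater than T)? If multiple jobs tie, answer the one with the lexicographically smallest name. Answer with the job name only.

Op 1: register job_A */8 -> active={job_A:*/8}
Op 2: register job_D */10 -> active={job_A:*/8, job_D:*/10}
Op 3: unregister job_A -> active={job_D:*/10}
Op 4: register job_B */5 -> active={job_B:*/5, job_D:*/10}
Op 5: register job_D */16 -> active={job_B:*/5, job_D:*/16}
Op 6: unregister job_B -> active={job_D:*/16}
  job_D: interval 16, next fire after T=124 is 128
Earliest = 128, winner (lex tiebreak) = job_D

Answer: job_D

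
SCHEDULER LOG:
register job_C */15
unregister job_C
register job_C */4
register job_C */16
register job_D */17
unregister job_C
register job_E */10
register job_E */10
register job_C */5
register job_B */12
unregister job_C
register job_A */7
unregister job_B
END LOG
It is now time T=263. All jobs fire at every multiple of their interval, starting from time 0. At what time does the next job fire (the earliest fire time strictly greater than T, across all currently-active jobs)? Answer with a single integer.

Op 1: register job_C */15 -> active={job_C:*/15}
Op 2: unregister job_C -> active={}
Op 3: register job_C */4 -> active={job_C:*/4}
Op 4: register job_C */16 -> active={job_C:*/16}
Op 5: register job_D */17 -> active={job_C:*/16, job_D:*/17}
Op 6: unregister job_C -> active={job_D:*/17}
Op 7: register job_E */10 -> active={job_D:*/17, job_E:*/10}
Op 8: register job_E */10 -> active={job_D:*/17, job_E:*/10}
Op 9: register job_C */5 -> active={job_C:*/5, job_D:*/17, job_E:*/10}
Op 10: register job_B */12 -> active={job_B:*/12, job_C:*/5, job_D:*/17, job_E:*/10}
Op 11: unregister job_C -> active={job_B:*/12, job_D:*/17, job_E:*/10}
Op 12: register job_A */7 -> active={job_A:*/7, job_B:*/12, job_D:*/17, job_E:*/10}
Op 13: unregister job_B -> active={job_A:*/7, job_D:*/17, job_E:*/10}
  job_A: interval 7, next fire after T=263 is 266
  job_D: interval 17, next fire after T=263 is 272
  job_E: interval 10, next fire after T=263 is 270
Earliest fire time = 266 (job job_A)

Answer: 266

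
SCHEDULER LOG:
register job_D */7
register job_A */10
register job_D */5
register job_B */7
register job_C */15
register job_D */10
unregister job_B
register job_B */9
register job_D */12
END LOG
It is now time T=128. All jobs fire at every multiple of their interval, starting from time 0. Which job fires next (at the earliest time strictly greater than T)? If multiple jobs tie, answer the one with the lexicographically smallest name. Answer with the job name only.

Op 1: register job_D */7 -> active={job_D:*/7}
Op 2: register job_A */10 -> active={job_A:*/10, job_D:*/7}
Op 3: register job_D */5 -> active={job_A:*/10, job_D:*/5}
Op 4: register job_B */7 -> active={job_A:*/10, job_B:*/7, job_D:*/5}
Op 5: register job_C */15 -> active={job_A:*/10, job_B:*/7, job_C:*/15, job_D:*/5}
Op 6: register job_D */10 -> active={job_A:*/10, job_B:*/7, job_C:*/15, job_D:*/10}
Op 7: unregister job_B -> active={job_A:*/10, job_C:*/15, job_D:*/10}
Op 8: register job_B */9 -> active={job_A:*/10, job_B:*/9, job_C:*/15, job_D:*/10}
Op 9: register job_D */12 -> active={job_A:*/10, job_B:*/9, job_C:*/15, job_D:*/12}
  job_A: interval 10, next fire after T=128 is 130
  job_B: interval 9, next fire after T=128 is 135
  job_C: interval 15, next fire after T=128 is 135
  job_D: interval 12, next fire after T=128 is 132
Earliest = 130, winner (lex tiebreak) = job_A

Answer: job_A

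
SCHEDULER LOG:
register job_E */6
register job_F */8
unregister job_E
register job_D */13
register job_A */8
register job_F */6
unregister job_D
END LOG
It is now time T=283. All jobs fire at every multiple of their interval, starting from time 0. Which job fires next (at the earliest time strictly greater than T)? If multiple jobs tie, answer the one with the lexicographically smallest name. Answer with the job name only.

Answer: job_A

Derivation:
Op 1: register job_E */6 -> active={job_E:*/6}
Op 2: register job_F */8 -> active={job_E:*/6, job_F:*/8}
Op 3: unregister job_E -> active={job_F:*/8}
Op 4: register job_D */13 -> active={job_D:*/13, job_F:*/8}
Op 5: register job_A */8 -> active={job_A:*/8, job_D:*/13, job_F:*/8}
Op 6: register job_F */6 -> active={job_A:*/8, job_D:*/13, job_F:*/6}
Op 7: unregister job_D -> active={job_A:*/8, job_F:*/6}
  job_A: interval 8, next fire after T=283 is 288
  job_F: interval 6, next fire after T=283 is 288
Earliest = 288, winner (lex tiebreak) = job_A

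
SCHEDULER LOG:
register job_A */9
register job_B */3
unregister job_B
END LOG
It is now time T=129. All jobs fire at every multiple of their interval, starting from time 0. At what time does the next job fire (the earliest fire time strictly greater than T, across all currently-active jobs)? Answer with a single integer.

Answer: 135

Derivation:
Op 1: register job_A */9 -> active={job_A:*/9}
Op 2: register job_B */3 -> active={job_A:*/9, job_B:*/3}
Op 3: unregister job_B -> active={job_A:*/9}
  job_A: interval 9, next fire after T=129 is 135
Earliest fire time = 135 (job job_A)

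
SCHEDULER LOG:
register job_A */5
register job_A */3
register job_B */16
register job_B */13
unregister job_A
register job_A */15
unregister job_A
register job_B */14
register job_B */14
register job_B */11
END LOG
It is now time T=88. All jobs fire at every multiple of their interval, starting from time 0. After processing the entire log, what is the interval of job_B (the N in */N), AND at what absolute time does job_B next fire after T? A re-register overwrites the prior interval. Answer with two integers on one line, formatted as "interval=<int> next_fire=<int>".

Answer: interval=11 next_fire=99

Derivation:
Op 1: register job_A */5 -> active={job_A:*/5}
Op 2: register job_A */3 -> active={job_A:*/3}
Op 3: register job_B */16 -> active={job_A:*/3, job_B:*/16}
Op 4: register job_B */13 -> active={job_A:*/3, job_B:*/13}
Op 5: unregister job_A -> active={job_B:*/13}
Op 6: register job_A */15 -> active={job_A:*/15, job_B:*/13}
Op 7: unregister job_A -> active={job_B:*/13}
Op 8: register job_B */14 -> active={job_B:*/14}
Op 9: register job_B */14 -> active={job_B:*/14}
Op 10: register job_B */11 -> active={job_B:*/11}
Final interval of job_B = 11
Next fire of job_B after T=88: (88//11+1)*11 = 99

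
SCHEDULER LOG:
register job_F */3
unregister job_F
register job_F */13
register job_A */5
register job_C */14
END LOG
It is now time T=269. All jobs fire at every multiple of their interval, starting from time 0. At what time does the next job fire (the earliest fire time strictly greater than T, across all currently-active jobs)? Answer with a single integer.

Answer: 270

Derivation:
Op 1: register job_F */3 -> active={job_F:*/3}
Op 2: unregister job_F -> active={}
Op 3: register job_F */13 -> active={job_F:*/13}
Op 4: register job_A */5 -> active={job_A:*/5, job_F:*/13}
Op 5: register job_C */14 -> active={job_A:*/5, job_C:*/14, job_F:*/13}
  job_A: interval 5, next fire after T=269 is 270
  job_C: interval 14, next fire after T=269 is 280
  job_F: interval 13, next fire after T=269 is 273
Earliest fire time = 270 (job job_A)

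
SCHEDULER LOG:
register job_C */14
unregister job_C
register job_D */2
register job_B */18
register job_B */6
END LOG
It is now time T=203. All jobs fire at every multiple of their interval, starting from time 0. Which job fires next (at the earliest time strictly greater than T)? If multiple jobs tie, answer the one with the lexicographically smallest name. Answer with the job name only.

Answer: job_B

Derivation:
Op 1: register job_C */14 -> active={job_C:*/14}
Op 2: unregister job_C -> active={}
Op 3: register job_D */2 -> active={job_D:*/2}
Op 4: register job_B */18 -> active={job_B:*/18, job_D:*/2}
Op 5: register job_B */6 -> active={job_B:*/6, job_D:*/2}
  job_B: interval 6, next fire after T=203 is 204
  job_D: interval 2, next fire after T=203 is 204
Earliest = 204, winner (lex tiebreak) = job_B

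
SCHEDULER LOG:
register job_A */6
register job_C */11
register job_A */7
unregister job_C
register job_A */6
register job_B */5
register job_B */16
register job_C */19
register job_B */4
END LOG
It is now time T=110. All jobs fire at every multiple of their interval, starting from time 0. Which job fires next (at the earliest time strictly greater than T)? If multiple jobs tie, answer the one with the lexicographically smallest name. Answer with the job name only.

Answer: job_B

Derivation:
Op 1: register job_A */6 -> active={job_A:*/6}
Op 2: register job_C */11 -> active={job_A:*/6, job_C:*/11}
Op 3: register job_A */7 -> active={job_A:*/7, job_C:*/11}
Op 4: unregister job_C -> active={job_A:*/7}
Op 5: register job_A */6 -> active={job_A:*/6}
Op 6: register job_B */5 -> active={job_A:*/6, job_B:*/5}
Op 7: register job_B */16 -> active={job_A:*/6, job_B:*/16}
Op 8: register job_C */19 -> active={job_A:*/6, job_B:*/16, job_C:*/19}
Op 9: register job_B */4 -> active={job_A:*/6, job_B:*/4, job_C:*/19}
  job_A: interval 6, next fire after T=110 is 114
  job_B: interval 4, next fire after T=110 is 112
  job_C: interval 19, next fire after T=110 is 114
Earliest = 112, winner (lex tiebreak) = job_B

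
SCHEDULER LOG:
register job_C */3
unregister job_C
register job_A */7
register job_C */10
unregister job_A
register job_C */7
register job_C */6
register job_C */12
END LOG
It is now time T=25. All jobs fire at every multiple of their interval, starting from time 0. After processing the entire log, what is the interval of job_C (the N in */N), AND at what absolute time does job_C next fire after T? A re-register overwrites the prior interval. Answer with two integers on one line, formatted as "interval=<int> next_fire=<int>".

Answer: interval=12 next_fire=36

Derivation:
Op 1: register job_C */3 -> active={job_C:*/3}
Op 2: unregister job_C -> active={}
Op 3: register job_A */7 -> active={job_A:*/7}
Op 4: register job_C */10 -> active={job_A:*/7, job_C:*/10}
Op 5: unregister job_A -> active={job_C:*/10}
Op 6: register job_C */7 -> active={job_C:*/7}
Op 7: register job_C */6 -> active={job_C:*/6}
Op 8: register job_C */12 -> active={job_C:*/12}
Final interval of job_C = 12
Next fire of job_C after T=25: (25//12+1)*12 = 36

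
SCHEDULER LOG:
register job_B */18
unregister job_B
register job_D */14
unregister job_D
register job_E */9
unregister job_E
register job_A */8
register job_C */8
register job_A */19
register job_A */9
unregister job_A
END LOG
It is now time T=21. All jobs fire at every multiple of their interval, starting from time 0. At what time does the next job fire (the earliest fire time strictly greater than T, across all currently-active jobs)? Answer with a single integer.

Op 1: register job_B */18 -> active={job_B:*/18}
Op 2: unregister job_B -> active={}
Op 3: register job_D */14 -> active={job_D:*/14}
Op 4: unregister job_D -> active={}
Op 5: register job_E */9 -> active={job_E:*/9}
Op 6: unregister job_E -> active={}
Op 7: register job_A */8 -> active={job_A:*/8}
Op 8: register job_C */8 -> active={job_A:*/8, job_C:*/8}
Op 9: register job_A */19 -> active={job_A:*/19, job_C:*/8}
Op 10: register job_A */9 -> active={job_A:*/9, job_C:*/8}
Op 11: unregister job_A -> active={job_C:*/8}
  job_C: interval 8, next fire after T=21 is 24
Earliest fire time = 24 (job job_C)

Answer: 24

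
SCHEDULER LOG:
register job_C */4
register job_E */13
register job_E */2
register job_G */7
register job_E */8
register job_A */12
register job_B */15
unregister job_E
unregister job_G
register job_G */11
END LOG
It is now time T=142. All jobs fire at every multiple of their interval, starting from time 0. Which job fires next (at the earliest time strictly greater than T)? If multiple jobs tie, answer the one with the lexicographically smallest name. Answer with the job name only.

Answer: job_G

Derivation:
Op 1: register job_C */4 -> active={job_C:*/4}
Op 2: register job_E */13 -> active={job_C:*/4, job_E:*/13}
Op 3: register job_E */2 -> active={job_C:*/4, job_E:*/2}
Op 4: register job_G */7 -> active={job_C:*/4, job_E:*/2, job_G:*/7}
Op 5: register job_E */8 -> active={job_C:*/4, job_E:*/8, job_G:*/7}
Op 6: register job_A */12 -> active={job_A:*/12, job_C:*/4, job_E:*/8, job_G:*/7}
Op 7: register job_B */15 -> active={job_A:*/12, job_B:*/15, job_C:*/4, job_E:*/8, job_G:*/7}
Op 8: unregister job_E -> active={job_A:*/12, job_B:*/15, job_C:*/4, job_G:*/7}
Op 9: unregister job_G -> active={job_A:*/12, job_B:*/15, job_C:*/4}
Op 10: register job_G */11 -> active={job_A:*/12, job_B:*/15, job_C:*/4, job_G:*/11}
  job_A: interval 12, next fire after T=142 is 144
  job_B: interval 15, next fire after T=142 is 150
  job_C: interval 4, next fire after T=142 is 144
  job_G: interval 11, next fire after T=142 is 143
Earliest = 143, winner (lex tiebreak) = job_G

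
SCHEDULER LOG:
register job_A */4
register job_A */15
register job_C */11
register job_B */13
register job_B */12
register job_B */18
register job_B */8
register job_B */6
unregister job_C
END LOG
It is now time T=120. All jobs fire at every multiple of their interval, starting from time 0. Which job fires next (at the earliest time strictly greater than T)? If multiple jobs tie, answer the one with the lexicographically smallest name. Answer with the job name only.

Answer: job_B

Derivation:
Op 1: register job_A */4 -> active={job_A:*/4}
Op 2: register job_A */15 -> active={job_A:*/15}
Op 3: register job_C */11 -> active={job_A:*/15, job_C:*/11}
Op 4: register job_B */13 -> active={job_A:*/15, job_B:*/13, job_C:*/11}
Op 5: register job_B */12 -> active={job_A:*/15, job_B:*/12, job_C:*/11}
Op 6: register job_B */18 -> active={job_A:*/15, job_B:*/18, job_C:*/11}
Op 7: register job_B */8 -> active={job_A:*/15, job_B:*/8, job_C:*/11}
Op 8: register job_B */6 -> active={job_A:*/15, job_B:*/6, job_C:*/11}
Op 9: unregister job_C -> active={job_A:*/15, job_B:*/6}
  job_A: interval 15, next fire after T=120 is 135
  job_B: interval 6, next fire after T=120 is 126
Earliest = 126, winner (lex tiebreak) = job_B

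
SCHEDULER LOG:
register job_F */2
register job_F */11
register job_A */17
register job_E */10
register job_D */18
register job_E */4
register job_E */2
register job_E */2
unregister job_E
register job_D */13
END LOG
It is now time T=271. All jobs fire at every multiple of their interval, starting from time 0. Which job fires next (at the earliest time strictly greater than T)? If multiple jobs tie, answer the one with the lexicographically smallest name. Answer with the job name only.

Op 1: register job_F */2 -> active={job_F:*/2}
Op 2: register job_F */11 -> active={job_F:*/11}
Op 3: register job_A */17 -> active={job_A:*/17, job_F:*/11}
Op 4: register job_E */10 -> active={job_A:*/17, job_E:*/10, job_F:*/11}
Op 5: register job_D */18 -> active={job_A:*/17, job_D:*/18, job_E:*/10, job_F:*/11}
Op 6: register job_E */4 -> active={job_A:*/17, job_D:*/18, job_E:*/4, job_F:*/11}
Op 7: register job_E */2 -> active={job_A:*/17, job_D:*/18, job_E:*/2, job_F:*/11}
Op 8: register job_E */2 -> active={job_A:*/17, job_D:*/18, job_E:*/2, job_F:*/11}
Op 9: unregister job_E -> active={job_A:*/17, job_D:*/18, job_F:*/11}
Op 10: register job_D */13 -> active={job_A:*/17, job_D:*/13, job_F:*/11}
  job_A: interval 17, next fire after T=271 is 272
  job_D: interval 13, next fire after T=271 is 273
  job_F: interval 11, next fire after T=271 is 275
Earliest = 272, winner (lex tiebreak) = job_A

Answer: job_A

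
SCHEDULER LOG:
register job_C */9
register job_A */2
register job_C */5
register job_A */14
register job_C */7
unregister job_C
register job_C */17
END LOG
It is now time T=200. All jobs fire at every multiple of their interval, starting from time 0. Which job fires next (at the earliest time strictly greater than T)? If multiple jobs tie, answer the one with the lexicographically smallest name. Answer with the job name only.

Answer: job_C

Derivation:
Op 1: register job_C */9 -> active={job_C:*/9}
Op 2: register job_A */2 -> active={job_A:*/2, job_C:*/9}
Op 3: register job_C */5 -> active={job_A:*/2, job_C:*/5}
Op 4: register job_A */14 -> active={job_A:*/14, job_C:*/5}
Op 5: register job_C */7 -> active={job_A:*/14, job_C:*/7}
Op 6: unregister job_C -> active={job_A:*/14}
Op 7: register job_C */17 -> active={job_A:*/14, job_C:*/17}
  job_A: interval 14, next fire after T=200 is 210
  job_C: interval 17, next fire after T=200 is 204
Earliest = 204, winner (lex tiebreak) = job_C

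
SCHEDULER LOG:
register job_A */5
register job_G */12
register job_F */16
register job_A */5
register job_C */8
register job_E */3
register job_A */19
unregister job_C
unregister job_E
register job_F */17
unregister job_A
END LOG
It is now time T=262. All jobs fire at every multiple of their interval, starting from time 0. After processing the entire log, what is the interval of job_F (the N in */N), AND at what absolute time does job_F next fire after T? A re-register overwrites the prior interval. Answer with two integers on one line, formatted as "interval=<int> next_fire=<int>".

Answer: interval=17 next_fire=272

Derivation:
Op 1: register job_A */5 -> active={job_A:*/5}
Op 2: register job_G */12 -> active={job_A:*/5, job_G:*/12}
Op 3: register job_F */16 -> active={job_A:*/5, job_F:*/16, job_G:*/12}
Op 4: register job_A */5 -> active={job_A:*/5, job_F:*/16, job_G:*/12}
Op 5: register job_C */8 -> active={job_A:*/5, job_C:*/8, job_F:*/16, job_G:*/12}
Op 6: register job_E */3 -> active={job_A:*/5, job_C:*/8, job_E:*/3, job_F:*/16, job_G:*/12}
Op 7: register job_A */19 -> active={job_A:*/19, job_C:*/8, job_E:*/3, job_F:*/16, job_G:*/12}
Op 8: unregister job_C -> active={job_A:*/19, job_E:*/3, job_F:*/16, job_G:*/12}
Op 9: unregister job_E -> active={job_A:*/19, job_F:*/16, job_G:*/12}
Op 10: register job_F */17 -> active={job_A:*/19, job_F:*/17, job_G:*/12}
Op 11: unregister job_A -> active={job_F:*/17, job_G:*/12}
Final interval of job_F = 17
Next fire of job_F after T=262: (262//17+1)*17 = 272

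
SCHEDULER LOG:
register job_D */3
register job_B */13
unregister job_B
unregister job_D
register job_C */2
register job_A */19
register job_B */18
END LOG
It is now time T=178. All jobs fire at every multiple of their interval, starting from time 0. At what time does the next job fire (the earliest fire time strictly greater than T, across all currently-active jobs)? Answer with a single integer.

Op 1: register job_D */3 -> active={job_D:*/3}
Op 2: register job_B */13 -> active={job_B:*/13, job_D:*/3}
Op 3: unregister job_B -> active={job_D:*/3}
Op 4: unregister job_D -> active={}
Op 5: register job_C */2 -> active={job_C:*/2}
Op 6: register job_A */19 -> active={job_A:*/19, job_C:*/2}
Op 7: register job_B */18 -> active={job_A:*/19, job_B:*/18, job_C:*/2}
  job_A: interval 19, next fire after T=178 is 190
  job_B: interval 18, next fire after T=178 is 180
  job_C: interval 2, next fire after T=178 is 180
Earliest fire time = 180 (job job_B)

Answer: 180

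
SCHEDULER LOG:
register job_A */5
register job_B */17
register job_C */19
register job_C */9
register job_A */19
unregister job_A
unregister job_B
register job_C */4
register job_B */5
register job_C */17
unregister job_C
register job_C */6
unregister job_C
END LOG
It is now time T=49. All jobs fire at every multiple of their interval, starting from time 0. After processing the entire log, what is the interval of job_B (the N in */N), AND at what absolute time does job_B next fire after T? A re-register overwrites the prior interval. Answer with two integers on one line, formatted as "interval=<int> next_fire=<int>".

Op 1: register job_A */5 -> active={job_A:*/5}
Op 2: register job_B */17 -> active={job_A:*/5, job_B:*/17}
Op 3: register job_C */19 -> active={job_A:*/5, job_B:*/17, job_C:*/19}
Op 4: register job_C */9 -> active={job_A:*/5, job_B:*/17, job_C:*/9}
Op 5: register job_A */19 -> active={job_A:*/19, job_B:*/17, job_C:*/9}
Op 6: unregister job_A -> active={job_B:*/17, job_C:*/9}
Op 7: unregister job_B -> active={job_C:*/9}
Op 8: register job_C */4 -> active={job_C:*/4}
Op 9: register job_B */5 -> active={job_B:*/5, job_C:*/4}
Op 10: register job_C */17 -> active={job_B:*/5, job_C:*/17}
Op 11: unregister job_C -> active={job_B:*/5}
Op 12: register job_C */6 -> active={job_B:*/5, job_C:*/6}
Op 13: unregister job_C -> active={job_B:*/5}
Final interval of job_B = 5
Next fire of job_B after T=49: (49//5+1)*5 = 50

Answer: interval=5 next_fire=50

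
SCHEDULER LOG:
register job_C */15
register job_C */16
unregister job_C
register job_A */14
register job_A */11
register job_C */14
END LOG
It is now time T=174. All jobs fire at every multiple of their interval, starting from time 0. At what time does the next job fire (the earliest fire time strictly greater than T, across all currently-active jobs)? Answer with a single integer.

Op 1: register job_C */15 -> active={job_C:*/15}
Op 2: register job_C */16 -> active={job_C:*/16}
Op 3: unregister job_C -> active={}
Op 4: register job_A */14 -> active={job_A:*/14}
Op 5: register job_A */11 -> active={job_A:*/11}
Op 6: register job_C */14 -> active={job_A:*/11, job_C:*/14}
  job_A: interval 11, next fire after T=174 is 176
  job_C: interval 14, next fire after T=174 is 182
Earliest fire time = 176 (job job_A)

Answer: 176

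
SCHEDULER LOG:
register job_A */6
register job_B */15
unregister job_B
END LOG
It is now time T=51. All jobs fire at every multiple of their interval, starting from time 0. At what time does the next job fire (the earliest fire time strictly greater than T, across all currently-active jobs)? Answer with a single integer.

Answer: 54

Derivation:
Op 1: register job_A */6 -> active={job_A:*/6}
Op 2: register job_B */15 -> active={job_A:*/6, job_B:*/15}
Op 3: unregister job_B -> active={job_A:*/6}
  job_A: interval 6, next fire after T=51 is 54
Earliest fire time = 54 (job job_A)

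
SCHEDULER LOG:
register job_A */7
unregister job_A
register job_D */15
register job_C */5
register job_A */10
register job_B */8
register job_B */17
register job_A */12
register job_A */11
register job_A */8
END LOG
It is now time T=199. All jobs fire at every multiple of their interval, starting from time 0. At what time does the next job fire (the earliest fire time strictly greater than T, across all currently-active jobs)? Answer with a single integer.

Op 1: register job_A */7 -> active={job_A:*/7}
Op 2: unregister job_A -> active={}
Op 3: register job_D */15 -> active={job_D:*/15}
Op 4: register job_C */5 -> active={job_C:*/5, job_D:*/15}
Op 5: register job_A */10 -> active={job_A:*/10, job_C:*/5, job_D:*/15}
Op 6: register job_B */8 -> active={job_A:*/10, job_B:*/8, job_C:*/5, job_D:*/15}
Op 7: register job_B */17 -> active={job_A:*/10, job_B:*/17, job_C:*/5, job_D:*/15}
Op 8: register job_A */12 -> active={job_A:*/12, job_B:*/17, job_C:*/5, job_D:*/15}
Op 9: register job_A */11 -> active={job_A:*/11, job_B:*/17, job_C:*/5, job_D:*/15}
Op 10: register job_A */8 -> active={job_A:*/8, job_B:*/17, job_C:*/5, job_D:*/15}
  job_A: interval 8, next fire after T=199 is 200
  job_B: interval 17, next fire after T=199 is 204
  job_C: interval 5, next fire after T=199 is 200
  job_D: interval 15, next fire after T=199 is 210
Earliest fire time = 200 (job job_A)

Answer: 200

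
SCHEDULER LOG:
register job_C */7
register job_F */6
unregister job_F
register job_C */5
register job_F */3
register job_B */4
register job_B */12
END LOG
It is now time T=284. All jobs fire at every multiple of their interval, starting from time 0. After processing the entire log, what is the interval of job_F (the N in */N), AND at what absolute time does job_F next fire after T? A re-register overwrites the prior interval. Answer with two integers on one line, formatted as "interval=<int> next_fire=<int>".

Answer: interval=3 next_fire=285

Derivation:
Op 1: register job_C */7 -> active={job_C:*/7}
Op 2: register job_F */6 -> active={job_C:*/7, job_F:*/6}
Op 3: unregister job_F -> active={job_C:*/7}
Op 4: register job_C */5 -> active={job_C:*/5}
Op 5: register job_F */3 -> active={job_C:*/5, job_F:*/3}
Op 6: register job_B */4 -> active={job_B:*/4, job_C:*/5, job_F:*/3}
Op 7: register job_B */12 -> active={job_B:*/12, job_C:*/5, job_F:*/3}
Final interval of job_F = 3
Next fire of job_F after T=284: (284//3+1)*3 = 285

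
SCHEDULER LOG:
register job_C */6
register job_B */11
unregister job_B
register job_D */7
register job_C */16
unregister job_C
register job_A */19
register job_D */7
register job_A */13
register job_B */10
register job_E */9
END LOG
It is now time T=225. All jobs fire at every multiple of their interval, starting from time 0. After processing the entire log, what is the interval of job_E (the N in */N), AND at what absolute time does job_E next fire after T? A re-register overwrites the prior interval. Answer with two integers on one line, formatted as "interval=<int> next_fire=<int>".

Answer: interval=9 next_fire=234

Derivation:
Op 1: register job_C */6 -> active={job_C:*/6}
Op 2: register job_B */11 -> active={job_B:*/11, job_C:*/6}
Op 3: unregister job_B -> active={job_C:*/6}
Op 4: register job_D */7 -> active={job_C:*/6, job_D:*/7}
Op 5: register job_C */16 -> active={job_C:*/16, job_D:*/7}
Op 6: unregister job_C -> active={job_D:*/7}
Op 7: register job_A */19 -> active={job_A:*/19, job_D:*/7}
Op 8: register job_D */7 -> active={job_A:*/19, job_D:*/7}
Op 9: register job_A */13 -> active={job_A:*/13, job_D:*/7}
Op 10: register job_B */10 -> active={job_A:*/13, job_B:*/10, job_D:*/7}
Op 11: register job_E */9 -> active={job_A:*/13, job_B:*/10, job_D:*/7, job_E:*/9}
Final interval of job_E = 9
Next fire of job_E after T=225: (225//9+1)*9 = 234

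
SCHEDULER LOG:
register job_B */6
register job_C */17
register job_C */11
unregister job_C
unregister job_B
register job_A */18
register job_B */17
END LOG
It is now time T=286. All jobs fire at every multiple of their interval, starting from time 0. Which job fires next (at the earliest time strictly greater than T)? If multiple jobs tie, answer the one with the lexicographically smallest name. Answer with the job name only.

Op 1: register job_B */6 -> active={job_B:*/6}
Op 2: register job_C */17 -> active={job_B:*/6, job_C:*/17}
Op 3: register job_C */11 -> active={job_B:*/6, job_C:*/11}
Op 4: unregister job_C -> active={job_B:*/6}
Op 5: unregister job_B -> active={}
Op 6: register job_A */18 -> active={job_A:*/18}
Op 7: register job_B */17 -> active={job_A:*/18, job_B:*/17}
  job_A: interval 18, next fire after T=286 is 288
  job_B: interval 17, next fire after T=286 is 289
Earliest = 288, winner (lex tiebreak) = job_A

Answer: job_A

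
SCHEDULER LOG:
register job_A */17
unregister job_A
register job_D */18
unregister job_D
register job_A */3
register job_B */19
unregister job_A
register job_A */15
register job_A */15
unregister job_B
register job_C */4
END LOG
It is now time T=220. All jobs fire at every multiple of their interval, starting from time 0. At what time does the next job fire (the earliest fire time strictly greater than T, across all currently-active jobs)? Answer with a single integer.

Answer: 224

Derivation:
Op 1: register job_A */17 -> active={job_A:*/17}
Op 2: unregister job_A -> active={}
Op 3: register job_D */18 -> active={job_D:*/18}
Op 4: unregister job_D -> active={}
Op 5: register job_A */3 -> active={job_A:*/3}
Op 6: register job_B */19 -> active={job_A:*/3, job_B:*/19}
Op 7: unregister job_A -> active={job_B:*/19}
Op 8: register job_A */15 -> active={job_A:*/15, job_B:*/19}
Op 9: register job_A */15 -> active={job_A:*/15, job_B:*/19}
Op 10: unregister job_B -> active={job_A:*/15}
Op 11: register job_C */4 -> active={job_A:*/15, job_C:*/4}
  job_A: interval 15, next fire after T=220 is 225
  job_C: interval 4, next fire after T=220 is 224
Earliest fire time = 224 (job job_C)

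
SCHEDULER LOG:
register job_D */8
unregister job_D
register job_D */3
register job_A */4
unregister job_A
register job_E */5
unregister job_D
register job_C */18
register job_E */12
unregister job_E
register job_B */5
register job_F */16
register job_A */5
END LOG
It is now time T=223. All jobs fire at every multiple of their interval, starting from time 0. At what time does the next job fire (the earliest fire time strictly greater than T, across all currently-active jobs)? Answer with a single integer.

Op 1: register job_D */8 -> active={job_D:*/8}
Op 2: unregister job_D -> active={}
Op 3: register job_D */3 -> active={job_D:*/3}
Op 4: register job_A */4 -> active={job_A:*/4, job_D:*/3}
Op 5: unregister job_A -> active={job_D:*/3}
Op 6: register job_E */5 -> active={job_D:*/3, job_E:*/5}
Op 7: unregister job_D -> active={job_E:*/5}
Op 8: register job_C */18 -> active={job_C:*/18, job_E:*/5}
Op 9: register job_E */12 -> active={job_C:*/18, job_E:*/12}
Op 10: unregister job_E -> active={job_C:*/18}
Op 11: register job_B */5 -> active={job_B:*/5, job_C:*/18}
Op 12: register job_F */16 -> active={job_B:*/5, job_C:*/18, job_F:*/16}
Op 13: register job_A */5 -> active={job_A:*/5, job_B:*/5, job_C:*/18, job_F:*/16}
  job_A: interval 5, next fire after T=223 is 225
  job_B: interval 5, next fire after T=223 is 225
  job_C: interval 18, next fire after T=223 is 234
  job_F: interval 16, next fire after T=223 is 224
Earliest fire time = 224 (job job_F)

Answer: 224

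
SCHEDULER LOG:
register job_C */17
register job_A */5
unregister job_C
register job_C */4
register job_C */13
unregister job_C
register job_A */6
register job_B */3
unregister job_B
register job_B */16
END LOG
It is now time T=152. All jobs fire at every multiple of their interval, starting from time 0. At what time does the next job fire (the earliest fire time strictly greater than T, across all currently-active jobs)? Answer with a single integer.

Op 1: register job_C */17 -> active={job_C:*/17}
Op 2: register job_A */5 -> active={job_A:*/5, job_C:*/17}
Op 3: unregister job_C -> active={job_A:*/5}
Op 4: register job_C */4 -> active={job_A:*/5, job_C:*/4}
Op 5: register job_C */13 -> active={job_A:*/5, job_C:*/13}
Op 6: unregister job_C -> active={job_A:*/5}
Op 7: register job_A */6 -> active={job_A:*/6}
Op 8: register job_B */3 -> active={job_A:*/6, job_B:*/3}
Op 9: unregister job_B -> active={job_A:*/6}
Op 10: register job_B */16 -> active={job_A:*/6, job_B:*/16}
  job_A: interval 6, next fire after T=152 is 156
  job_B: interval 16, next fire after T=152 is 160
Earliest fire time = 156 (job job_A)

Answer: 156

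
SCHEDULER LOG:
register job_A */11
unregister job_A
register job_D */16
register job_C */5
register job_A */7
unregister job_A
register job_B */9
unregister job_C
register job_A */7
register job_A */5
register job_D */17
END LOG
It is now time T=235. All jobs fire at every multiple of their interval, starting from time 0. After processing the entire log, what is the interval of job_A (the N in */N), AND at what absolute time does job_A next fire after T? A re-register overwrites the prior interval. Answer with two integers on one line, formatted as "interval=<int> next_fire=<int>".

Answer: interval=5 next_fire=240

Derivation:
Op 1: register job_A */11 -> active={job_A:*/11}
Op 2: unregister job_A -> active={}
Op 3: register job_D */16 -> active={job_D:*/16}
Op 4: register job_C */5 -> active={job_C:*/5, job_D:*/16}
Op 5: register job_A */7 -> active={job_A:*/7, job_C:*/5, job_D:*/16}
Op 6: unregister job_A -> active={job_C:*/5, job_D:*/16}
Op 7: register job_B */9 -> active={job_B:*/9, job_C:*/5, job_D:*/16}
Op 8: unregister job_C -> active={job_B:*/9, job_D:*/16}
Op 9: register job_A */7 -> active={job_A:*/7, job_B:*/9, job_D:*/16}
Op 10: register job_A */5 -> active={job_A:*/5, job_B:*/9, job_D:*/16}
Op 11: register job_D */17 -> active={job_A:*/5, job_B:*/9, job_D:*/17}
Final interval of job_A = 5
Next fire of job_A after T=235: (235//5+1)*5 = 240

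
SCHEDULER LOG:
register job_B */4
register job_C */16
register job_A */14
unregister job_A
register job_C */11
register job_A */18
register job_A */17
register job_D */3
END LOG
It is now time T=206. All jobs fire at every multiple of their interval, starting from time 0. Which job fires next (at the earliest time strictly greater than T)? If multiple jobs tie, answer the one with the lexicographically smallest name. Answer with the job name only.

Op 1: register job_B */4 -> active={job_B:*/4}
Op 2: register job_C */16 -> active={job_B:*/4, job_C:*/16}
Op 3: register job_A */14 -> active={job_A:*/14, job_B:*/4, job_C:*/16}
Op 4: unregister job_A -> active={job_B:*/4, job_C:*/16}
Op 5: register job_C */11 -> active={job_B:*/4, job_C:*/11}
Op 6: register job_A */18 -> active={job_A:*/18, job_B:*/4, job_C:*/11}
Op 7: register job_A */17 -> active={job_A:*/17, job_B:*/4, job_C:*/11}
Op 8: register job_D */3 -> active={job_A:*/17, job_B:*/4, job_C:*/11, job_D:*/3}
  job_A: interval 17, next fire after T=206 is 221
  job_B: interval 4, next fire after T=206 is 208
  job_C: interval 11, next fire after T=206 is 209
  job_D: interval 3, next fire after T=206 is 207
Earliest = 207, winner (lex tiebreak) = job_D

Answer: job_D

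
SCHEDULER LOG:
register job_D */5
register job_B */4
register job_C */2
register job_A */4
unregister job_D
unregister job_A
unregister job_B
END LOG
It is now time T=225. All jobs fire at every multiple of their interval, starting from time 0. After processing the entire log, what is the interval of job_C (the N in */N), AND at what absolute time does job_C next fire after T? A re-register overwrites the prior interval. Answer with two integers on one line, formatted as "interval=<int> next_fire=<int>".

Op 1: register job_D */5 -> active={job_D:*/5}
Op 2: register job_B */4 -> active={job_B:*/4, job_D:*/5}
Op 3: register job_C */2 -> active={job_B:*/4, job_C:*/2, job_D:*/5}
Op 4: register job_A */4 -> active={job_A:*/4, job_B:*/4, job_C:*/2, job_D:*/5}
Op 5: unregister job_D -> active={job_A:*/4, job_B:*/4, job_C:*/2}
Op 6: unregister job_A -> active={job_B:*/4, job_C:*/2}
Op 7: unregister job_B -> active={job_C:*/2}
Final interval of job_C = 2
Next fire of job_C after T=225: (225//2+1)*2 = 226

Answer: interval=2 next_fire=226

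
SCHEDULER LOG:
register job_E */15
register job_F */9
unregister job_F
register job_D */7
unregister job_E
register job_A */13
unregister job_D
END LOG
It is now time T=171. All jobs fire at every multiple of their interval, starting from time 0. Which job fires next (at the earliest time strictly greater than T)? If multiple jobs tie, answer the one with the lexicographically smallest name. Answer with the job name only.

Op 1: register job_E */15 -> active={job_E:*/15}
Op 2: register job_F */9 -> active={job_E:*/15, job_F:*/9}
Op 3: unregister job_F -> active={job_E:*/15}
Op 4: register job_D */7 -> active={job_D:*/7, job_E:*/15}
Op 5: unregister job_E -> active={job_D:*/7}
Op 6: register job_A */13 -> active={job_A:*/13, job_D:*/7}
Op 7: unregister job_D -> active={job_A:*/13}
  job_A: interval 13, next fire after T=171 is 182
Earliest = 182, winner (lex tiebreak) = job_A

Answer: job_A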